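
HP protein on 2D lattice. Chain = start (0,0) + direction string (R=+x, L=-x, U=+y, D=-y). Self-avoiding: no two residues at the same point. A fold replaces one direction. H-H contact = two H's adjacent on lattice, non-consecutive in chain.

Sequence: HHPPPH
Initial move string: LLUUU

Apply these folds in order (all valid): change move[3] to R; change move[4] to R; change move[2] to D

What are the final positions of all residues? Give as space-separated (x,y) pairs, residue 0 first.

Answer: (0,0) (-1,0) (-2,0) (-2,-1) (-1,-1) (0,-1)

Derivation:
Initial moves: LLUUU
Fold: move[3]->R => LLURU (positions: [(0, 0), (-1, 0), (-2, 0), (-2, 1), (-1, 1), (-1, 2)])
Fold: move[4]->R => LLURR (positions: [(0, 0), (-1, 0), (-2, 0), (-2, 1), (-1, 1), (0, 1)])
Fold: move[2]->D => LLDRR (positions: [(0, 0), (-1, 0), (-2, 0), (-2, -1), (-1, -1), (0, -1)])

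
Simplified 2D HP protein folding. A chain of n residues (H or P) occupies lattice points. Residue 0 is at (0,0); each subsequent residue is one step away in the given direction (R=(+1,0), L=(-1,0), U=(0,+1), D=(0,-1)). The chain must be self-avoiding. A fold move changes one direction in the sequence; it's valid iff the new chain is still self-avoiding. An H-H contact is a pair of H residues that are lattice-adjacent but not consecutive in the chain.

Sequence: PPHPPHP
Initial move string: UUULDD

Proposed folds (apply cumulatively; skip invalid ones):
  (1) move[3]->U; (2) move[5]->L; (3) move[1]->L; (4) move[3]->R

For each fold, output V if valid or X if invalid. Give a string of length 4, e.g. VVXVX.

Answer: XVVX

Derivation:
Initial: UUULDD -> [(0, 0), (0, 1), (0, 2), (0, 3), (-1, 3), (-1, 2), (-1, 1)]
Fold 1: move[3]->U => UUUUDD INVALID (collision), skipped
Fold 2: move[5]->L => UUULDL VALID
Fold 3: move[1]->L => ULULDL VALID
Fold 4: move[3]->R => ULURDL INVALID (collision), skipped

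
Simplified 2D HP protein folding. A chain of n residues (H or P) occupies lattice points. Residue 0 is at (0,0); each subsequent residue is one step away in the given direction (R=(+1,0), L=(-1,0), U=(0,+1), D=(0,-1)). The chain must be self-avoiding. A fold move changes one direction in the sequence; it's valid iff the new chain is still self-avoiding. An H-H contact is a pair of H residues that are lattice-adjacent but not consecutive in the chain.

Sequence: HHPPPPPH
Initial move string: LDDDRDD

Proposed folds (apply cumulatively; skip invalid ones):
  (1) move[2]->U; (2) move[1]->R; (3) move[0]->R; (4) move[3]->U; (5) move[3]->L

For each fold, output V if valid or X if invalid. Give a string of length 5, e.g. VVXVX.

Answer: XXVXX

Derivation:
Initial: LDDDRDD -> [(0, 0), (-1, 0), (-1, -1), (-1, -2), (-1, -3), (0, -3), (0, -4), (0, -5)]
Fold 1: move[2]->U => LDUDRDD INVALID (collision), skipped
Fold 2: move[1]->R => LRDDRDD INVALID (collision), skipped
Fold 3: move[0]->R => RDDDRDD VALID
Fold 4: move[3]->U => RDDURDD INVALID (collision), skipped
Fold 5: move[3]->L => RDDLRDD INVALID (collision), skipped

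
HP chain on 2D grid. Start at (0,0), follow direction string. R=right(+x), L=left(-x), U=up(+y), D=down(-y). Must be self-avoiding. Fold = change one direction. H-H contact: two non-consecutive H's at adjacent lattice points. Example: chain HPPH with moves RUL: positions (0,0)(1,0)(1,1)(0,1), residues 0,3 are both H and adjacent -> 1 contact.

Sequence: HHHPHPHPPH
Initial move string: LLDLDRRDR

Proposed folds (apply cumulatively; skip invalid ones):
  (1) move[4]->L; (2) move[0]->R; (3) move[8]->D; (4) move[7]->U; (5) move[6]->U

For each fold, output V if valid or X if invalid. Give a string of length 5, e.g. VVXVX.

Initial: LLDLDRRDR -> [(0, 0), (-1, 0), (-2, 0), (-2, -1), (-3, -1), (-3, -2), (-2, -2), (-1, -2), (-1, -3), (0, -3)]
Fold 1: move[4]->L => LLDLLRRDR INVALID (collision), skipped
Fold 2: move[0]->R => RLDLDRRDR INVALID (collision), skipped
Fold 3: move[8]->D => LLDLDRRDD VALID
Fold 4: move[7]->U => LLDLDRRUD INVALID (collision), skipped
Fold 5: move[6]->U => LLDLDRUDD INVALID (collision), skipped

Answer: XXVXX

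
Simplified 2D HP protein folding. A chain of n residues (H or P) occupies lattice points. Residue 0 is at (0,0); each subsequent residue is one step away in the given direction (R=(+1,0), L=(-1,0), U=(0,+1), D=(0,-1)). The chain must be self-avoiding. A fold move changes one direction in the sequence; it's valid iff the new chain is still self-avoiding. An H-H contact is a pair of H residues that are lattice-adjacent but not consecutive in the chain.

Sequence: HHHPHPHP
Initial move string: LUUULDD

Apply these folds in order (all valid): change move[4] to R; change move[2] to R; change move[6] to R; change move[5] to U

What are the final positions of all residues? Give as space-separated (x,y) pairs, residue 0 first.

Initial moves: LUUULDD
Fold: move[4]->R => LUUURDD (positions: [(0, 0), (-1, 0), (-1, 1), (-1, 2), (-1, 3), (0, 3), (0, 2), (0, 1)])
Fold: move[2]->R => LURURDD (positions: [(0, 0), (-1, 0), (-1, 1), (0, 1), (0, 2), (1, 2), (1, 1), (1, 0)])
Fold: move[6]->R => LURURDR (positions: [(0, 0), (-1, 0), (-1, 1), (0, 1), (0, 2), (1, 2), (1, 1), (2, 1)])
Fold: move[5]->U => LURURUR (positions: [(0, 0), (-1, 0), (-1, 1), (0, 1), (0, 2), (1, 2), (1, 3), (2, 3)])

Answer: (0,0) (-1,0) (-1,1) (0,1) (0,2) (1,2) (1,3) (2,3)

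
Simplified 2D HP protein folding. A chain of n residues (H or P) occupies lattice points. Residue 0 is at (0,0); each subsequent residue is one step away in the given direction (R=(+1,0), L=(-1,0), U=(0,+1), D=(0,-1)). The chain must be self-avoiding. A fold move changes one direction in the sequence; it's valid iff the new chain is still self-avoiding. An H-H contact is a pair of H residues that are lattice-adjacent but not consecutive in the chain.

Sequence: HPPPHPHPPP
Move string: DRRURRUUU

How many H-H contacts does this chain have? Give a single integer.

Answer: 0

Derivation:
Positions: [(0, 0), (0, -1), (1, -1), (2, -1), (2, 0), (3, 0), (4, 0), (4, 1), (4, 2), (4, 3)]
No H-H contacts found.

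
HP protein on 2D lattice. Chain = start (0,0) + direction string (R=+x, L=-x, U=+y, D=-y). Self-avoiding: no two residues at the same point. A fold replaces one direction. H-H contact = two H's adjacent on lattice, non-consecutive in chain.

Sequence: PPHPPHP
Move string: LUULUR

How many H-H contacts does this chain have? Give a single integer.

Answer: 0

Derivation:
Positions: [(0, 0), (-1, 0), (-1, 1), (-1, 2), (-2, 2), (-2, 3), (-1, 3)]
No H-H contacts found.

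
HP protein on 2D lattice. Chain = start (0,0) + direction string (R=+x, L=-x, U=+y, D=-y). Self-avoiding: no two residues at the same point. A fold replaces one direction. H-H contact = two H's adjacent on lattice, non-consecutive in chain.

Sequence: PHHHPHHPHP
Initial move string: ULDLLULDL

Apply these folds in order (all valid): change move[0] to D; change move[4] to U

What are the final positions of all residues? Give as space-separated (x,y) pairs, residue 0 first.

Initial moves: ULDLLULDL
Fold: move[0]->D => DLDLLULDL (positions: [(0, 0), (0, -1), (-1, -1), (-1, -2), (-2, -2), (-3, -2), (-3, -1), (-4, -1), (-4, -2), (-5, -2)])
Fold: move[4]->U => DLDLUULDL (positions: [(0, 0), (0, -1), (-1, -1), (-1, -2), (-2, -2), (-2, -1), (-2, 0), (-3, 0), (-3, -1), (-4, -1)])

Answer: (0,0) (0,-1) (-1,-1) (-1,-2) (-2,-2) (-2,-1) (-2,0) (-3,0) (-3,-1) (-4,-1)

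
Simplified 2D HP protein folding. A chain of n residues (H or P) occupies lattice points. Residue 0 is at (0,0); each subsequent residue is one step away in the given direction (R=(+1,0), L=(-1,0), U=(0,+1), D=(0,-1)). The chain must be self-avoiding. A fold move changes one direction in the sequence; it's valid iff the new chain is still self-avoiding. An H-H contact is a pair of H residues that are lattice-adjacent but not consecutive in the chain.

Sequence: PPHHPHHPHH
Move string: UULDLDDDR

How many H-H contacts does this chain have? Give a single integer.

Positions: [(0, 0), (0, 1), (0, 2), (-1, 2), (-1, 1), (-2, 1), (-2, 0), (-2, -1), (-2, -2), (-1, -2)]
No H-H contacts found.

Answer: 0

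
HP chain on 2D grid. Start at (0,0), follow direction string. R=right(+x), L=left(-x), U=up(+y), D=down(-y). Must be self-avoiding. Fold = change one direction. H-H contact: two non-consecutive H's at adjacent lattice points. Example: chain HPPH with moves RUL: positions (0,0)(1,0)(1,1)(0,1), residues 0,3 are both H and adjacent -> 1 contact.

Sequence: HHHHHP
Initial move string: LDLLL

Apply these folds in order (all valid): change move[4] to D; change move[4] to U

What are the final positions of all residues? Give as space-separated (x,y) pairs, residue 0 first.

Initial moves: LDLLL
Fold: move[4]->D => LDLLD (positions: [(0, 0), (-1, 0), (-1, -1), (-2, -1), (-3, -1), (-3, -2)])
Fold: move[4]->U => LDLLU (positions: [(0, 0), (-1, 0), (-1, -1), (-2, -1), (-3, -1), (-3, 0)])

Answer: (0,0) (-1,0) (-1,-1) (-2,-1) (-3,-1) (-3,0)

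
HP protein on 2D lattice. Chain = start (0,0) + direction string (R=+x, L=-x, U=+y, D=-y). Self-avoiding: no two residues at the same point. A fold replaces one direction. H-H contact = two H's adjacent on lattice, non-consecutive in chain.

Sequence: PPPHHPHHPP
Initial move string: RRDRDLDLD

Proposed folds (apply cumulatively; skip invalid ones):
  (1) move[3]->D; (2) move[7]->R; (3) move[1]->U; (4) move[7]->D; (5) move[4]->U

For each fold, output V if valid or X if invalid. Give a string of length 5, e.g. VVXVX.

Answer: VVXVX

Derivation:
Initial: RRDRDLDLD -> [(0, 0), (1, 0), (2, 0), (2, -1), (3, -1), (3, -2), (2, -2), (2, -3), (1, -3), (1, -4)]
Fold 1: move[3]->D => RRDDDLDLD VALID
Fold 2: move[7]->R => RRDDDLDRD VALID
Fold 3: move[1]->U => RUDDDLDRD INVALID (collision), skipped
Fold 4: move[7]->D => RRDDDLDDD VALID
Fold 5: move[4]->U => RRDDULDDD INVALID (collision), skipped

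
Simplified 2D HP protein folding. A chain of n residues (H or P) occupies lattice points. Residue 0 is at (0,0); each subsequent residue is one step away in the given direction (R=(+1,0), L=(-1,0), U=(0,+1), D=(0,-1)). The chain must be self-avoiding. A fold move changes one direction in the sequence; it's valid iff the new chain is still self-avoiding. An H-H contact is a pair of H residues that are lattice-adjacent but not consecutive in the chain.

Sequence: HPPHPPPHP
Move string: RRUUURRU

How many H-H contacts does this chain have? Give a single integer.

Positions: [(0, 0), (1, 0), (2, 0), (2, 1), (2, 2), (2, 3), (3, 3), (4, 3), (4, 4)]
No H-H contacts found.

Answer: 0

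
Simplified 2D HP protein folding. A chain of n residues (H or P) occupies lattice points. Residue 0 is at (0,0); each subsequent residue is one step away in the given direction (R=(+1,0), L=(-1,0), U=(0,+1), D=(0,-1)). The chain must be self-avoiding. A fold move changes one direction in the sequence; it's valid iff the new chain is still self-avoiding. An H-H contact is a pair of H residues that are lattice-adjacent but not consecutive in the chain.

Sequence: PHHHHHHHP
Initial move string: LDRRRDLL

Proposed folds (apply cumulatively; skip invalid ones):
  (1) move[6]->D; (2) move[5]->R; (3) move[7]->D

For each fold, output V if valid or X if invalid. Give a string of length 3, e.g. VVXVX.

Answer: VVV

Derivation:
Initial: LDRRRDLL -> [(0, 0), (-1, 0), (-1, -1), (0, -1), (1, -1), (2, -1), (2, -2), (1, -2), (0, -2)]
Fold 1: move[6]->D => LDRRRDDL VALID
Fold 2: move[5]->R => LDRRRRDL VALID
Fold 3: move[7]->D => LDRRRRDD VALID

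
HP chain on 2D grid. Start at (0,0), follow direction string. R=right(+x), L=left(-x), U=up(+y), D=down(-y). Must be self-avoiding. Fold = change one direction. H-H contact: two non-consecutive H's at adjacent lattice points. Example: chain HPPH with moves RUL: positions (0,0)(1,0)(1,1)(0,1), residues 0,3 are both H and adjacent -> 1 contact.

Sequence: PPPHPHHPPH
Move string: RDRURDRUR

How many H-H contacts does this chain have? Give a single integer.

Positions: [(0, 0), (1, 0), (1, -1), (2, -1), (2, 0), (3, 0), (3, -1), (4, -1), (4, 0), (5, 0)]
H-H contact: residue 3 @(2,-1) - residue 6 @(3, -1)

Answer: 1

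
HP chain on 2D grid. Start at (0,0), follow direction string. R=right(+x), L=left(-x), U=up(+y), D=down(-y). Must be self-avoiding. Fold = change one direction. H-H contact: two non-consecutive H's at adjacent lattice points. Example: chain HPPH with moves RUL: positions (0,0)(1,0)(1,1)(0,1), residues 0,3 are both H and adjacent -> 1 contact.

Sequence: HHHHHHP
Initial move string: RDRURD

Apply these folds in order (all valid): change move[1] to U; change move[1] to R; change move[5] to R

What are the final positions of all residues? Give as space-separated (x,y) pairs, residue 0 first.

Answer: (0,0) (1,0) (2,0) (3,0) (3,1) (4,1) (5,1)

Derivation:
Initial moves: RDRURD
Fold: move[1]->U => RURURD (positions: [(0, 0), (1, 0), (1, 1), (2, 1), (2, 2), (3, 2), (3, 1)])
Fold: move[1]->R => RRRURD (positions: [(0, 0), (1, 0), (2, 0), (3, 0), (3, 1), (4, 1), (4, 0)])
Fold: move[5]->R => RRRURR (positions: [(0, 0), (1, 0), (2, 0), (3, 0), (3, 1), (4, 1), (5, 1)])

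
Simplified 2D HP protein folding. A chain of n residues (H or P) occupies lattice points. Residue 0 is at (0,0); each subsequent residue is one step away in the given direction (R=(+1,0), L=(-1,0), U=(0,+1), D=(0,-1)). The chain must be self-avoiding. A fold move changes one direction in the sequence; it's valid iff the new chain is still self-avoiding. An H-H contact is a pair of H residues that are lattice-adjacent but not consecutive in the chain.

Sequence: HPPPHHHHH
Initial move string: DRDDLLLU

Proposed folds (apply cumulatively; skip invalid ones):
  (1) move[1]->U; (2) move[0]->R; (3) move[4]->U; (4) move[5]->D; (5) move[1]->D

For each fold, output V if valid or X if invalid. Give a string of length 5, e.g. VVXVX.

Answer: XVXVV

Derivation:
Initial: DRDDLLLU -> [(0, 0), (0, -1), (1, -1), (1, -2), (1, -3), (0, -3), (-1, -3), (-2, -3), (-2, -2)]
Fold 1: move[1]->U => DUDDLLLU INVALID (collision), skipped
Fold 2: move[0]->R => RRDDLLLU VALID
Fold 3: move[4]->U => RRDDULLU INVALID (collision), skipped
Fold 4: move[5]->D => RRDDLDLU VALID
Fold 5: move[1]->D => RDDDLDLU VALID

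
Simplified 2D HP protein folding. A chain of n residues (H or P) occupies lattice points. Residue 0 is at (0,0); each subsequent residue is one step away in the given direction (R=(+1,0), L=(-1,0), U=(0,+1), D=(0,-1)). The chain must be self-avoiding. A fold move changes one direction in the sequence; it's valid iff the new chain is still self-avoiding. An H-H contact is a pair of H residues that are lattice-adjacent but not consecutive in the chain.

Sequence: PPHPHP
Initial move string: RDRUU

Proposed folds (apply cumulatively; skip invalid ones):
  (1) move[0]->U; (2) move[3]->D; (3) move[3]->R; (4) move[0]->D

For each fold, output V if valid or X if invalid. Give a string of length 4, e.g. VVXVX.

Answer: XXVV

Derivation:
Initial: RDRUU -> [(0, 0), (1, 0), (1, -1), (2, -1), (2, 0), (2, 1)]
Fold 1: move[0]->U => UDRUU INVALID (collision), skipped
Fold 2: move[3]->D => RDRDU INVALID (collision), skipped
Fold 3: move[3]->R => RDRRU VALID
Fold 4: move[0]->D => DDRRU VALID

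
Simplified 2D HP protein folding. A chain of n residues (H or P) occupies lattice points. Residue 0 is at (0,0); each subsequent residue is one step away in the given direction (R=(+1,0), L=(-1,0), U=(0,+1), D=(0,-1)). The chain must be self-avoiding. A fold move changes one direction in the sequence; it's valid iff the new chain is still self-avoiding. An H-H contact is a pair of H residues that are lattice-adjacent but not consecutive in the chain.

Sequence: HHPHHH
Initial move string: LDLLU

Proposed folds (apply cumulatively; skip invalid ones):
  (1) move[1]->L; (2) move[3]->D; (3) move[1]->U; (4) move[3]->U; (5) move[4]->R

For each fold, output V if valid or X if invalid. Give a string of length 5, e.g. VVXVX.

Answer: VXVVV

Derivation:
Initial: LDLLU -> [(0, 0), (-1, 0), (-1, -1), (-2, -1), (-3, -1), (-3, 0)]
Fold 1: move[1]->L => LLLLU VALID
Fold 2: move[3]->D => LLLDU INVALID (collision), skipped
Fold 3: move[1]->U => LULLU VALID
Fold 4: move[3]->U => LULUU VALID
Fold 5: move[4]->R => LULUR VALID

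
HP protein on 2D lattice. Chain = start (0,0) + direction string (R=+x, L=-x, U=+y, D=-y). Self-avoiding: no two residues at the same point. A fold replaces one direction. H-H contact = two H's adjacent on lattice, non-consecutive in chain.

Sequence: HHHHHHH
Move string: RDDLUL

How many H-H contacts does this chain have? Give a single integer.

Positions: [(0, 0), (1, 0), (1, -1), (1, -2), (0, -2), (0, -1), (-1, -1)]
H-H contact: residue 0 @(0,0) - residue 5 @(0, -1)
H-H contact: residue 2 @(1,-1) - residue 5 @(0, -1)

Answer: 2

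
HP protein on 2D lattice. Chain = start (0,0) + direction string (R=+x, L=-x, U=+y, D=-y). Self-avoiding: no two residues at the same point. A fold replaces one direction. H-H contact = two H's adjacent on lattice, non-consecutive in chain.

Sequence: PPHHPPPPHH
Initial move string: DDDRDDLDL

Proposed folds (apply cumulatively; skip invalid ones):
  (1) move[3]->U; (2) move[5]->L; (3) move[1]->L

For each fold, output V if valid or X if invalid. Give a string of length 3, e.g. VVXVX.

Answer: XVV

Derivation:
Initial: DDDRDDLDL -> [(0, 0), (0, -1), (0, -2), (0, -3), (1, -3), (1, -4), (1, -5), (0, -5), (0, -6), (-1, -6)]
Fold 1: move[3]->U => DDDUDDLDL INVALID (collision), skipped
Fold 2: move[5]->L => DDDRDLLDL VALID
Fold 3: move[1]->L => DLDRDLLDL VALID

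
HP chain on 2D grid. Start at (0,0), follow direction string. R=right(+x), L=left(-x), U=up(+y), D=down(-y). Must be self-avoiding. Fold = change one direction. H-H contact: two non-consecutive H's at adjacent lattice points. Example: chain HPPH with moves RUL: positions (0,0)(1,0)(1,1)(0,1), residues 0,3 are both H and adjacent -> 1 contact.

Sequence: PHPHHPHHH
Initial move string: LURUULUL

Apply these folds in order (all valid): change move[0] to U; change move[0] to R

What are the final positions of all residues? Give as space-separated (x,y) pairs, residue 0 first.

Answer: (0,0) (1,0) (1,1) (2,1) (2,2) (2,3) (1,3) (1,4) (0,4)

Derivation:
Initial moves: LURUULUL
Fold: move[0]->U => UURUULUL (positions: [(0, 0), (0, 1), (0, 2), (1, 2), (1, 3), (1, 4), (0, 4), (0, 5), (-1, 5)])
Fold: move[0]->R => RURUULUL (positions: [(0, 0), (1, 0), (1, 1), (2, 1), (2, 2), (2, 3), (1, 3), (1, 4), (0, 4)])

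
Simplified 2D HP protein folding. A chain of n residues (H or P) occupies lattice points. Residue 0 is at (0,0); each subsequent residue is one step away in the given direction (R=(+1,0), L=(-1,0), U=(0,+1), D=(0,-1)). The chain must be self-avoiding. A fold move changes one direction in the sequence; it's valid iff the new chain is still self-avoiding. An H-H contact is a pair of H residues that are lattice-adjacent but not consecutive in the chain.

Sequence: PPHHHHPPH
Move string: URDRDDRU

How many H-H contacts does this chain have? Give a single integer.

Positions: [(0, 0), (0, 1), (1, 1), (1, 0), (2, 0), (2, -1), (2, -2), (3, -2), (3, -1)]
H-H contact: residue 5 @(2,-1) - residue 8 @(3, -1)

Answer: 1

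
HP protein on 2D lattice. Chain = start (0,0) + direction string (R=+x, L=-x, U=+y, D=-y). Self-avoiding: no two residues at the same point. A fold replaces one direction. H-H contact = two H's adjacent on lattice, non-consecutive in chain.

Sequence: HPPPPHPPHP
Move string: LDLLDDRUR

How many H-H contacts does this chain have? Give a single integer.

Answer: 1

Derivation:
Positions: [(0, 0), (-1, 0), (-1, -1), (-2, -1), (-3, -1), (-3, -2), (-3, -3), (-2, -3), (-2, -2), (-1, -2)]
H-H contact: residue 5 @(-3,-2) - residue 8 @(-2, -2)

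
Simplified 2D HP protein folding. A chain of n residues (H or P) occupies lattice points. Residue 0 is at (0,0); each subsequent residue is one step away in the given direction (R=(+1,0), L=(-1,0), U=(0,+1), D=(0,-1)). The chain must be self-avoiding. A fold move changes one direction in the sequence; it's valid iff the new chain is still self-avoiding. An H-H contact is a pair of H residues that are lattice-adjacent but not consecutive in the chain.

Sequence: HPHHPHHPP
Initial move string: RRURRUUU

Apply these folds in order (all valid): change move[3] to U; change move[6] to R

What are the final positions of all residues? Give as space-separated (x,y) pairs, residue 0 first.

Initial moves: RRURRUUU
Fold: move[3]->U => RRUURUUU (positions: [(0, 0), (1, 0), (2, 0), (2, 1), (2, 2), (3, 2), (3, 3), (3, 4), (3, 5)])
Fold: move[6]->R => RRUURURU (positions: [(0, 0), (1, 0), (2, 0), (2, 1), (2, 2), (3, 2), (3, 3), (4, 3), (4, 4)])

Answer: (0,0) (1,0) (2,0) (2,1) (2,2) (3,2) (3,3) (4,3) (4,4)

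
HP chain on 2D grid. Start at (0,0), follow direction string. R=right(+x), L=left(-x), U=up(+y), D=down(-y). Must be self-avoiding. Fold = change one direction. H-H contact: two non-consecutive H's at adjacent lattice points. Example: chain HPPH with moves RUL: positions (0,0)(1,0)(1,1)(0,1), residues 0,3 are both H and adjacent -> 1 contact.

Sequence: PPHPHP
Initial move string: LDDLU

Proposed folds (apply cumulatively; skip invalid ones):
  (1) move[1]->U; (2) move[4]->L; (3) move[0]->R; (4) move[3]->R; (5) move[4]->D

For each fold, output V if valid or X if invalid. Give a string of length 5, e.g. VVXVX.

Initial: LDDLU -> [(0, 0), (-1, 0), (-1, -1), (-1, -2), (-2, -2), (-2, -1)]
Fold 1: move[1]->U => LUDLU INVALID (collision), skipped
Fold 2: move[4]->L => LDDLL VALID
Fold 3: move[0]->R => RDDLL VALID
Fold 4: move[3]->R => RDDRL INVALID (collision), skipped
Fold 5: move[4]->D => RDDLD VALID

Answer: XVVXV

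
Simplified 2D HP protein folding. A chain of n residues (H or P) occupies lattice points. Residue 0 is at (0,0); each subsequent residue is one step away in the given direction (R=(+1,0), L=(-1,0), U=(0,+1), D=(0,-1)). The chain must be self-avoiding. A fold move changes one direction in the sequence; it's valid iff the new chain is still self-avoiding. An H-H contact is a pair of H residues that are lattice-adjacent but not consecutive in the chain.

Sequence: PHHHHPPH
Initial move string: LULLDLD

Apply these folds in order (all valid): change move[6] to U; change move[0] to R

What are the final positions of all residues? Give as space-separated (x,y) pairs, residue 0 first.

Answer: (0,0) (1,0) (1,1) (0,1) (-1,1) (-1,0) (-2,0) (-2,1)

Derivation:
Initial moves: LULLDLD
Fold: move[6]->U => LULLDLU (positions: [(0, 0), (-1, 0), (-1, 1), (-2, 1), (-3, 1), (-3, 0), (-4, 0), (-4, 1)])
Fold: move[0]->R => RULLDLU (positions: [(0, 0), (1, 0), (1, 1), (0, 1), (-1, 1), (-1, 0), (-2, 0), (-2, 1)])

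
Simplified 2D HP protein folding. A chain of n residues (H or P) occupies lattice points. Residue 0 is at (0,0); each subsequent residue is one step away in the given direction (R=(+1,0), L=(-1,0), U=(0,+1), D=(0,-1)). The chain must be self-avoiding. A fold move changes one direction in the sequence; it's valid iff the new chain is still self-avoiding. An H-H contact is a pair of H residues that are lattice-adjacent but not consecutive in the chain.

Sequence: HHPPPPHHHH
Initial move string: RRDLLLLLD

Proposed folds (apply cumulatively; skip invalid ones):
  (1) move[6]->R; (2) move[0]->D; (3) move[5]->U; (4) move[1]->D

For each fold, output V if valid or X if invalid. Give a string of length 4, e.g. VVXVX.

Initial: RRDLLLLLD -> [(0, 0), (1, 0), (2, 0), (2, -1), (1, -1), (0, -1), (-1, -1), (-2, -1), (-3, -1), (-3, -2)]
Fold 1: move[6]->R => RRDLLLRLD INVALID (collision), skipped
Fold 2: move[0]->D => DRDLLLLLD VALID
Fold 3: move[5]->U => DRDLLULLD VALID
Fold 4: move[1]->D => DDDLLULLD VALID

Answer: XVVV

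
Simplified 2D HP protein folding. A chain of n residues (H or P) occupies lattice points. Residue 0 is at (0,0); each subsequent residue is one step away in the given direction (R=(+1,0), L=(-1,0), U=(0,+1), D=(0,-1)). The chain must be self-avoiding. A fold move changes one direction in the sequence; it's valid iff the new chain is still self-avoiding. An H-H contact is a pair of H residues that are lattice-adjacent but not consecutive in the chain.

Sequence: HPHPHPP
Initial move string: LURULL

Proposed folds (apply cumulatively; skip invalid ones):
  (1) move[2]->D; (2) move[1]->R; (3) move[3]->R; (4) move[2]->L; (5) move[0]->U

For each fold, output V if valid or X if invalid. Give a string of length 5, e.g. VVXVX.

Answer: XXXVV

Derivation:
Initial: LURULL -> [(0, 0), (-1, 0), (-1, 1), (0, 1), (0, 2), (-1, 2), (-2, 2)]
Fold 1: move[2]->D => LUDULL INVALID (collision), skipped
Fold 2: move[1]->R => LRRULL INVALID (collision), skipped
Fold 3: move[3]->R => LURRLL INVALID (collision), skipped
Fold 4: move[2]->L => LULULL VALID
Fold 5: move[0]->U => UULULL VALID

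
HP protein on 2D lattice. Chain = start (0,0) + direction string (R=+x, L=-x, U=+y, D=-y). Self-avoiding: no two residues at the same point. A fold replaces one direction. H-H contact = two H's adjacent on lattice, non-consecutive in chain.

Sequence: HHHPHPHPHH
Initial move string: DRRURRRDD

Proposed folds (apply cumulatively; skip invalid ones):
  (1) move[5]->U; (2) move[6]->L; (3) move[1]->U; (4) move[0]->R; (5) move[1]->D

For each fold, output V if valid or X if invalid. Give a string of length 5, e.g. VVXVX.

Answer: VXXVV

Derivation:
Initial: DRRURRRDD -> [(0, 0), (0, -1), (1, -1), (2, -1), (2, 0), (3, 0), (4, 0), (5, 0), (5, -1), (5, -2)]
Fold 1: move[5]->U => DRRURURDD VALID
Fold 2: move[6]->L => DRRURULDD INVALID (collision), skipped
Fold 3: move[1]->U => DURURURDD INVALID (collision), skipped
Fold 4: move[0]->R => RRRURURDD VALID
Fold 5: move[1]->D => RDRURURDD VALID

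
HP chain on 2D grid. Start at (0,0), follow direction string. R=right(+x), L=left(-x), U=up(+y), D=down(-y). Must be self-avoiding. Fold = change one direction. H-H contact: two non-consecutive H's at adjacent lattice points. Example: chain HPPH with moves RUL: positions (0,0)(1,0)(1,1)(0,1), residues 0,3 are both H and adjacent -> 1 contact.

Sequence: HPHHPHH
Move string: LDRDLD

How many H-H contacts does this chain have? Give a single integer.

Positions: [(0, 0), (-1, 0), (-1, -1), (0, -1), (0, -2), (-1, -2), (-1, -3)]
H-H contact: residue 0 @(0,0) - residue 3 @(0, -1)
H-H contact: residue 2 @(-1,-1) - residue 5 @(-1, -2)

Answer: 2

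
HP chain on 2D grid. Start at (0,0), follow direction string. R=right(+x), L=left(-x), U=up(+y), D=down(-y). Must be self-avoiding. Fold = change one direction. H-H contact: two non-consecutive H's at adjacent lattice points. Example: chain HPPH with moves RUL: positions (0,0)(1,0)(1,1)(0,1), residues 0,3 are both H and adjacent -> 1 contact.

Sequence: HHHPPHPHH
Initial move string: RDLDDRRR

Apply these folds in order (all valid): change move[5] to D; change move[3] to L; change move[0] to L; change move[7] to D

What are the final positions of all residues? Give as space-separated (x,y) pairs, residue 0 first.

Initial moves: RDLDDRRR
Fold: move[5]->D => RDLDDDRR (positions: [(0, 0), (1, 0), (1, -1), (0, -1), (0, -2), (0, -3), (0, -4), (1, -4), (2, -4)])
Fold: move[3]->L => RDLLDDRR (positions: [(0, 0), (1, 0), (1, -1), (0, -1), (-1, -1), (-1, -2), (-1, -3), (0, -3), (1, -3)])
Fold: move[0]->L => LDLLDDRR (positions: [(0, 0), (-1, 0), (-1, -1), (-2, -1), (-3, -1), (-3, -2), (-3, -3), (-2, -3), (-1, -3)])
Fold: move[7]->D => LDLLDDRD (positions: [(0, 0), (-1, 0), (-1, -1), (-2, -1), (-3, -1), (-3, -2), (-3, -3), (-2, -3), (-2, -4)])

Answer: (0,0) (-1,0) (-1,-1) (-2,-1) (-3,-1) (-3,-2) (-3,-3) (-2,-3) (-2,-4)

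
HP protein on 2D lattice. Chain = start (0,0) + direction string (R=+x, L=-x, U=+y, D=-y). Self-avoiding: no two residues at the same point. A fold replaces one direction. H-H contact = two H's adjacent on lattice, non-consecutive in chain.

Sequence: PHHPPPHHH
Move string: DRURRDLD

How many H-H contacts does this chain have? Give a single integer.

Answer: 1

Derivation:
Positions: [(0, 0), (0, -1), (1, -1), (1, 0), (2, 0), (3, 0), (3, -1), (2, -1), (2, -2)]
H-H contact: residue 2 @(1,-1) - residue 7 @(2, -1)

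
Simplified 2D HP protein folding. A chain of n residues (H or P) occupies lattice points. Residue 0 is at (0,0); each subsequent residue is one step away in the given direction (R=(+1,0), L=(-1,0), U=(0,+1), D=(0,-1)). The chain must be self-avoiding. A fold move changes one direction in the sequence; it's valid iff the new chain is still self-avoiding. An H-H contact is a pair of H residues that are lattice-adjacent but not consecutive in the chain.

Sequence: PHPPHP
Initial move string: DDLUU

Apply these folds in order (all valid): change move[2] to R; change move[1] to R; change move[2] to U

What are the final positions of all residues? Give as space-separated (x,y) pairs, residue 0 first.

Answer: (0,0) (0,-1) (1,-1) (1,0) (1,1) (1,2)

Derivation:
Initial moves: DDLUU
Fold: move[2]->R => DDRUU (positions: [(0, 0), (0, -1), (0, -2), (1, -2), (1, -1), (1, 0)])
Fold: move[1]->R => DRRUU (positions: [(0, 0), (0, -1), (1, -1), (2, -1), (2, 0), (2, 1)])
Fold: move[2]->U => DRUUU (positions: [(0, 0), (0, -1), (1, -1), (1, 0), (1, 1), (1, 2)])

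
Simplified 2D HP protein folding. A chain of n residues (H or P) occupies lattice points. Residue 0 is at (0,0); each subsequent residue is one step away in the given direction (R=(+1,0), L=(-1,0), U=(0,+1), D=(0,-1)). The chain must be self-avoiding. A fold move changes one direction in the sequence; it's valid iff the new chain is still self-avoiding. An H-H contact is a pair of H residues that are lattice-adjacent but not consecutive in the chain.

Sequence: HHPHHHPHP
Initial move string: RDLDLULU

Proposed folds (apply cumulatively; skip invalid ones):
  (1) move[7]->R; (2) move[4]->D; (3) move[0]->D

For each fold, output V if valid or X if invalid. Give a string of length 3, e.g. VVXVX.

Answer: XXV

Derivation:
Initial: RDLDLULU -> [(0, 0), (1, 0), (1, -1), (0, -1), (0, -2), (-1, -2), (-1, -1), (-2, -1), (-2, 0)]
Fold 1: move[7]->R => RDLDLULR INVALID (collision), skipped
Fold 2: move[4]->D => RDLDDULU INVALID (collision), skipped
Fold 3: move[0]->D => DDLDLULU VALID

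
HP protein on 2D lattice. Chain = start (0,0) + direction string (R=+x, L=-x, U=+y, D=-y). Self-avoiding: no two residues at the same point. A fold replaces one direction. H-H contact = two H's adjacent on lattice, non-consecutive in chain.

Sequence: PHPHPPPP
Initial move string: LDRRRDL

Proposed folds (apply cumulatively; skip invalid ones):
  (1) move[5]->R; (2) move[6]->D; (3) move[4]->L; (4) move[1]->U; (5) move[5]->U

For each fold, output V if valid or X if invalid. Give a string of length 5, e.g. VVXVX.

Answer: XVXVX

Derivation:
Initial: LDRRRDL -> [(0, 0), (-1, 0), (-1, -1), (0, -1), (1, -1), (2, -1), (2, -2), (1, -2)]
Fold 1: move[5]->R => LDRRRRL INVALID (collision), skipped
Fold 2: move[6]->D => LDRRRDD VALID
Fold 3: move[4]->L => LDRRLDD INVALID (collision), skipped
Fold 4: move[1]->U => LURRRDD VALID
Fold 5: move[5]->U => LURRRUD INVALID (collision), skipped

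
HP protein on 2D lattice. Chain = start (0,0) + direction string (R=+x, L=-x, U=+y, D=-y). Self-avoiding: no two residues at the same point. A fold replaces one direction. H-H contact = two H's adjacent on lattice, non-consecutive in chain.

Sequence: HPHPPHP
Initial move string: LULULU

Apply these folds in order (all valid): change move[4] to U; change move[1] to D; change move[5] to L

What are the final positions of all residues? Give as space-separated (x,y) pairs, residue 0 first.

Answer: (0,0) (-1,0) (-1,-1) (-2,-1) (-2,0) (-2,1) (-3,1)

Derivation:
Initial moves: LULULU
Fold: move[4]->U => LULUUU (positions: [(0, 0), (-1, 0), (-1, 1), (-2, 1), (-2, 2), (-2, 3), (-2, 4)])
Fold: move[1]->D => LDLUUU (positions: [(0, 0), (-1, 0), (-1, -1), (-2, -1), (-2, 0), (-2, 1), (-2, 2)])
Fold: move[5]->L => LDLUUL (positions: [(0, 0), (-1, 0), (-1, -1), (-2, -1), (-2, 0), (-2, 1), (-3, 1)])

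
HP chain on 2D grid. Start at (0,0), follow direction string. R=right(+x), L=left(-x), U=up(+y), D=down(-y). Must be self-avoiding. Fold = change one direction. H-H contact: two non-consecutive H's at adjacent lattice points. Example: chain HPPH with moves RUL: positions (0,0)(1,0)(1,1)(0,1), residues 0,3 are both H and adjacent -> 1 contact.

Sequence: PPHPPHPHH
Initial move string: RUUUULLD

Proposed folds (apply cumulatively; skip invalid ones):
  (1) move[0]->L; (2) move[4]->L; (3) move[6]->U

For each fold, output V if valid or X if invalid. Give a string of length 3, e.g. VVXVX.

Answer: VVX

Derivation:
Initial: RUUUULLD -> [(0, 0), (1, 0), (1, 1), (1, 2), (1, 3), (1, 4), (0, 4), (-1, 4), (-1, 3)]
Fold 1: move[0]->L => LUUUULLD VALID
Fold 2: move[4]->L => LUUULLLD VALID
Fold 3: move[6]->U => LUUULLUD INVALID (collision), skipped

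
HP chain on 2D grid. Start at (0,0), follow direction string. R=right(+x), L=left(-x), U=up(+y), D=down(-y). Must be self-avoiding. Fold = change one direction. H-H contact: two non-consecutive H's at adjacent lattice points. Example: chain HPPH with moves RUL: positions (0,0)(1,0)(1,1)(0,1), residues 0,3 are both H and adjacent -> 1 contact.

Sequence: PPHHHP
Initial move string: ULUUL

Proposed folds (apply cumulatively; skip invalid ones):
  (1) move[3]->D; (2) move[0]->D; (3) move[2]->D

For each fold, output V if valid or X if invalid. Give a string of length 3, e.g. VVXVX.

Initial: ULUUL -> [(0, 0), (0, 1), (-1, 1), (-1, 2), (-1, 3), (-2, 3)]
Fold 1: move[3]->D => ULUDL INVALID (collision), skipped
Fold 2: move[0]->D => DLUUL VALID
Fold 3: move[2]->D => DLDUL INVALID (collision), skipped

Answer: XVX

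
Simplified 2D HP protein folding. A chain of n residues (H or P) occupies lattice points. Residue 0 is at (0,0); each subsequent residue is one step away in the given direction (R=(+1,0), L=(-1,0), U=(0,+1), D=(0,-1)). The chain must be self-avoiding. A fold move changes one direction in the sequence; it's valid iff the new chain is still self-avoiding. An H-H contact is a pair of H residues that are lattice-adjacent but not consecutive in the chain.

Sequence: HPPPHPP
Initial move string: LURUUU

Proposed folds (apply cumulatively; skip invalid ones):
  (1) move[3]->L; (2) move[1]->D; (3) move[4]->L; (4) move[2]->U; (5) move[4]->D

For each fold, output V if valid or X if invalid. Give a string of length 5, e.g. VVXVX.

Answer: XXVVX

Derivation:
Initial: LURUUU -> [(0, 0), (-1, 0), (-1, 1), (0, 1), (0, 2), (0, 3), (0, 4)]
Fold 1: move[3]->L => LURLUU INVALID (collision), skipped
Fold 2: move[1]->D => LDRUUU INVALID (collision), skipped
Fold 3: move[4]->L => LURULU VALID
Fold 4: move[2]->U => LUUULU VALID
Fold 5: move[4]->D => LUUUDU INVALID (collision), skipped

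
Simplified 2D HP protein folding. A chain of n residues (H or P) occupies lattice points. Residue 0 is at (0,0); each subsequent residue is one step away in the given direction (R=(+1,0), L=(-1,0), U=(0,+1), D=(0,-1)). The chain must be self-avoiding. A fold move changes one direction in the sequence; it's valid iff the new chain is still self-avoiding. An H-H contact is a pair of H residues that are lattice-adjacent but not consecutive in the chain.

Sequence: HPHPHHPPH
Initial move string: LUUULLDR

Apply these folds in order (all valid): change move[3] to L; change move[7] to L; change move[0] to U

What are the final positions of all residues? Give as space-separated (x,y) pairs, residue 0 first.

Initial moves: LUUULLDR
Fold: move[3]->L => LUULLLDR (positions: [(0, 0), (-1, 0), (-1, 1), (-1, 2), (-2, 2), (-3, 2), (-4, 2), (-4, 1), (-3, 1)])
Fold: move[7]->L => LUULLLDL (positions: [(0, 0), (-1, 0), (-1, 1), (-1, 2), (-2, 2), (-3, 2), (-4, 2), (-4, 1), (-5, 1)])
Fold: move[0]->U => UUULLLDL (positions: [(0, 0), (0, 1), (0, 2), (0, 3), (-1, 3), (-2, 3), (-3, 3), (-3, 2), (-4, 2)])

Answer: (0,0) (0,1) (0,2) (0,3) (-1,3) (-2,3) (-3,3) (-3,2) (-4,2)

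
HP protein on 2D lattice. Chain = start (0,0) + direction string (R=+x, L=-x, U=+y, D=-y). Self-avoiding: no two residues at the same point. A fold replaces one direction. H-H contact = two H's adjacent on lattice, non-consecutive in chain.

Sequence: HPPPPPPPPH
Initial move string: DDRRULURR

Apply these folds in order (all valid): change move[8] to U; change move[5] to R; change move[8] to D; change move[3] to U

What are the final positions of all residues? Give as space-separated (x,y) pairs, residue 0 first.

Initial moves: DDRRULURR
Fold: move[8]->U => DDRRULURU (positions: [(0, 0), (0, -1), (0, -2), (1, -2), (2, -2), (2, -1), (1, -1), (1, 0), (2, 0), (2, 1)])
Fold: move[5]->R => DDRRURURU (positions: [(0, 0), (0, -1), (0, -2), (1, -2), (2, -2), (2, -1), (3, -1), (3, 0), (4, 0), (4, 1)])
Fold: move[8]->D => DDRRURURD (positions: [(0, 0), (0, -1), (0, -2), (1, -2), (2, -2), (2, -1), (3, -1), (3, 0), (4, 0), (4, -1)])
Fold: move[3]->U => DDRUURURD (positions: [(0, 0), (0, -1), (0, -2), (1, -2), (1, -1), (1, 0), (2, 0), (2, 1), (3, 1), (3, 0)])

Answer: (0,0) (0,-1) (0,-2) (1,-2) (1,-1) (1,0) (2,0) (2,1) (3,1) (3,0)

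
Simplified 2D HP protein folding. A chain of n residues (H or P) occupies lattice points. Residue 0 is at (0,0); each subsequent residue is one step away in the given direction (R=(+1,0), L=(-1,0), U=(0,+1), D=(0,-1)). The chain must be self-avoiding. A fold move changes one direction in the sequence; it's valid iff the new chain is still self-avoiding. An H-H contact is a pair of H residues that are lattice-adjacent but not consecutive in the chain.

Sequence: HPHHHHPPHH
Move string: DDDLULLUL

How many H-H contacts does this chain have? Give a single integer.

Positions: [(0, 0), (0, -1), (0, -2), (0, -3), (-1, -3), (-1, -2), (-2, -2), (-3, -2), (-3, -1), (-4, -1)]
H-H contact: residue 2 @(0,-2) - residue 5 @(-1, -2)

Answer: 1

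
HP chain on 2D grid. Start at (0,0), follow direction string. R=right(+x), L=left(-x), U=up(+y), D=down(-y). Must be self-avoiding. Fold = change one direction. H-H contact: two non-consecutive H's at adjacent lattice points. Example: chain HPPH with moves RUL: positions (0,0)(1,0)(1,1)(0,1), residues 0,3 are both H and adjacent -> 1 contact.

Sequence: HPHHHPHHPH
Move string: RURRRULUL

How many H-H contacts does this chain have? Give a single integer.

Positions: [(0, 0), (1, 0), (1, 1), (2, 1), (3, 1), (4, 1), (4, 2), (3, 2), (3, 3), (2, 3)]
H-H contact: residue 4 @(3,1) - residue 7 @(3, 2)

Answer: 1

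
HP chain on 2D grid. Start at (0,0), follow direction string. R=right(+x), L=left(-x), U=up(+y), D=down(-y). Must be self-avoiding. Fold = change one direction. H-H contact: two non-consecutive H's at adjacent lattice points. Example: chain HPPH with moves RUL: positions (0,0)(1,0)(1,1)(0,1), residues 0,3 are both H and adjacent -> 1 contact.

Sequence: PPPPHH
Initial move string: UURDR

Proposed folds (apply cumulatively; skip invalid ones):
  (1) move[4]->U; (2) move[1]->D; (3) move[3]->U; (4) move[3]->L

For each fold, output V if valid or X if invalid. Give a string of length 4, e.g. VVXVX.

Answer: XXVX

Derivation:
Initial: UURDR -> [(0, 0), (0, 1), (0, 2), (1, 2), (1, 1), (2, 1)]
Fold 1: move[4]->U => UURDU INVALID (collision), skipped
Fold 2: move[1]->D => UDRDR INVALID (collision), skipped
Fold 3: move[3]->U => UURUR VALID
Fold 4: move[3]->L => UURLR INVALID (collision), skipped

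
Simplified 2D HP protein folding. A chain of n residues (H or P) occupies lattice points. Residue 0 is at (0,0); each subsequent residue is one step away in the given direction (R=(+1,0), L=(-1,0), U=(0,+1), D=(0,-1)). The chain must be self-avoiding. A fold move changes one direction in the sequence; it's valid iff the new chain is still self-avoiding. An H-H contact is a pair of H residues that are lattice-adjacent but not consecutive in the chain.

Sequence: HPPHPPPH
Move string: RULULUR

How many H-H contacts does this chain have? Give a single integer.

Positions: [(0, 0), (1, 0), (1, 1), (0, 1), (0, 2), (-1, 2), (-1, 3), (0, 3)]
H-H contact: residue 0 @(0,0) - residue 3 @(0, 1)

Answer: 1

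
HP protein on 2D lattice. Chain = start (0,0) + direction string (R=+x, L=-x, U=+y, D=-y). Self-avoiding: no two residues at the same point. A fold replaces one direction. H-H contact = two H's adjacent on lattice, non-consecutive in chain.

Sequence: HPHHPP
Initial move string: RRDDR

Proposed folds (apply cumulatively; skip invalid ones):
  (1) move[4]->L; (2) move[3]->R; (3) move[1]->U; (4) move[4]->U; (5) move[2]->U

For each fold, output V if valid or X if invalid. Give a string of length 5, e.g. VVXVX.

Initial: RRDDR -> [(0, 0), (1, 0), (2, 0), (2, -1), (2, -2), (3, -2)]
Fold 1: move[4]->L => RRDDL VALID
Fold 2: move[3]->R => RRDRL INVALID (collision), skipped
Fold 3: move[1]->U => RUDDL INVALID (collision), skipped
Fold 4: move[4]->U => RRDDU INVALID (collision), skipped
Fold 5: move[2]->U => RRUDL INVALID (collision), skipped

Answer: VXXXX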